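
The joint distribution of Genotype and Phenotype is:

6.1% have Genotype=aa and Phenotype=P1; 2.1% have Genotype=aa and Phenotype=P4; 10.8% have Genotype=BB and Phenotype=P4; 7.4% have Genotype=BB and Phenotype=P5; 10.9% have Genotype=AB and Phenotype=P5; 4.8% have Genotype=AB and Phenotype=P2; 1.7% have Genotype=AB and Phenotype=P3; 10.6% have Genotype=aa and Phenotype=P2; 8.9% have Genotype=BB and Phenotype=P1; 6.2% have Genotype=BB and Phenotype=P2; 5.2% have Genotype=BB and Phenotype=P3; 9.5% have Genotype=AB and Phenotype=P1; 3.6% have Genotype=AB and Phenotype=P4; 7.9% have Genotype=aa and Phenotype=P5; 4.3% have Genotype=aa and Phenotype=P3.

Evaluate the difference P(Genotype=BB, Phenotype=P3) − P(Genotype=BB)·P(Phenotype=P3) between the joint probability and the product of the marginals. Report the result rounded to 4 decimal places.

0.0089

P(Genotype=BB) = 0.089 + 0.062 + 0.052 + 0.108 + 0.074 = 0.385.
P(Phenotype=P3) = 0.043 + 0.017 + 0.052 = 0.112.
P(Genotype=BB, Phenotype=P3) − P(Genotype=BB)P(Phenotype=P3) = 0.052 − 0.385×0.112 = 0.0089.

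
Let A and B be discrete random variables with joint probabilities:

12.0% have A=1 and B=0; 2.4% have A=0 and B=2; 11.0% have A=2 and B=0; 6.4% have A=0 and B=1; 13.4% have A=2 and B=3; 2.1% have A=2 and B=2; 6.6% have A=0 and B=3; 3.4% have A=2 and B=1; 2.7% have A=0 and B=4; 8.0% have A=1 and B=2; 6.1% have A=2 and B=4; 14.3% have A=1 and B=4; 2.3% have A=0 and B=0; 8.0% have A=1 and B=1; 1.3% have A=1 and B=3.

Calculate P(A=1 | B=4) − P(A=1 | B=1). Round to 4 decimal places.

P(B=4) = 0.027 + 0.143 + 0.061 = 0.231; P(A=1 | B=4) = 0.143/0.231 = 0.61905.
P(B=1) = 0.064 + 0.080 + 0.034 = 0.178; P(A=1 | B=1) = 0.080/0.178 = 0.44944.
Difference = 0.1696.

0.1696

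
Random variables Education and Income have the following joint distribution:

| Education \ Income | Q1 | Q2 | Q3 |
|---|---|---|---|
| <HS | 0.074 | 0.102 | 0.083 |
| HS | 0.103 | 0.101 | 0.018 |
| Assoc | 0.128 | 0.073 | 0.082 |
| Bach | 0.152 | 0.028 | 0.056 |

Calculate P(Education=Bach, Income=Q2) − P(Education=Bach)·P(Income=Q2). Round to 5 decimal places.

P(Education=Bach) = 0.152 + 0.028 + 0.056 = 0.236.
P(Income=Q2) = 0.102 + 0.101 + 0.073 + 0.028 = 0.304.
P(Education=Bach, Income=Q2) − P(Education=Bach)P(Income=Q2) = 0.028 − 0.236×0.304 = -0.04374.

-0.04374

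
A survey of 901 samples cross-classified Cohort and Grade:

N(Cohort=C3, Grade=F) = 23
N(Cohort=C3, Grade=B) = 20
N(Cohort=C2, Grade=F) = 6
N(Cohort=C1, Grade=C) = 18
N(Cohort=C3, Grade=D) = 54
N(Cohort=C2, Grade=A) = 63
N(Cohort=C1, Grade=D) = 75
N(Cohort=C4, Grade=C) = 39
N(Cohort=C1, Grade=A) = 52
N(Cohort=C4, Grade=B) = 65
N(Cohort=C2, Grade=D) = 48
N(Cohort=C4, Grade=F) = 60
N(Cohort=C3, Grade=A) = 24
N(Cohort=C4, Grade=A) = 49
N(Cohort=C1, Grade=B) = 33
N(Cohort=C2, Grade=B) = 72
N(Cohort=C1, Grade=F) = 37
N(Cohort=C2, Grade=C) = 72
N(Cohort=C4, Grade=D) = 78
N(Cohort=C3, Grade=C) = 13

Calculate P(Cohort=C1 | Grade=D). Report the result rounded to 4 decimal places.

0.2941

Total with Grade=D: 75 + 48 + 54 + 78 = 255.
P(Cohort=C1 | Grade=D) = 75/255 = 0.2941.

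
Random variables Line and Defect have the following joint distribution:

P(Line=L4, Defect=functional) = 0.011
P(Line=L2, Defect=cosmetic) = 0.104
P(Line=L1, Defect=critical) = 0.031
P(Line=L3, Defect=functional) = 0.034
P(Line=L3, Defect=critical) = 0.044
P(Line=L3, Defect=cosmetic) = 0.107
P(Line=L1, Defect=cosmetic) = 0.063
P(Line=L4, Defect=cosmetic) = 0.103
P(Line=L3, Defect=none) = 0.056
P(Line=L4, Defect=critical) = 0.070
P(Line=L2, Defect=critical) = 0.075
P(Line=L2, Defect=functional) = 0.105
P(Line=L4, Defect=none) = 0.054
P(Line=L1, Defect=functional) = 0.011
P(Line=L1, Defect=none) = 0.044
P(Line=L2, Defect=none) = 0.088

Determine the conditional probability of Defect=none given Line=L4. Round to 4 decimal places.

P(Line=L4) = 0.054 + 0.103 + 0.011 + 0.070 = 0.238.
P(Defect=none | Line=L4) = 0.054/0.238 = 0.2269.

0.2269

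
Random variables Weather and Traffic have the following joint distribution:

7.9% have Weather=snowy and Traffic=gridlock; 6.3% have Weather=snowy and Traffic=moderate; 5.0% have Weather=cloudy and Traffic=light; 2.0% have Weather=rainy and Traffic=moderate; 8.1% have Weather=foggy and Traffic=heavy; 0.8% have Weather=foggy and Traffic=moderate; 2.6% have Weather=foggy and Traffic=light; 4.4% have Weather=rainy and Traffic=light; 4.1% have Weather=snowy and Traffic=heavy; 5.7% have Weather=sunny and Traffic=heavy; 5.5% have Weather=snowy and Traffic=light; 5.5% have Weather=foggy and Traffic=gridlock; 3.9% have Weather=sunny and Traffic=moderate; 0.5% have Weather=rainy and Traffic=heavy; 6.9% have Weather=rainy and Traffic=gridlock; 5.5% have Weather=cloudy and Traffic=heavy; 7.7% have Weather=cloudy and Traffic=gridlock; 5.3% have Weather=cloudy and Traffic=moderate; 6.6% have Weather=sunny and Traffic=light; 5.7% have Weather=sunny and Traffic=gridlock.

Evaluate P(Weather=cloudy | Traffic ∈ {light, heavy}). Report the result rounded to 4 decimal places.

0.2188

P(Traffic=light) = 0.066 + 0.050 + 0.044 + 0.055 + 0.026 = 0.241.
P(Traffic=heavy) = 0.057 + 0.055 + 0.005 + 0.041 + 0.081 = 0.239.
P(Traffic ∈ {light, heavy}) = 0.241 + 0.239 = 0.480; P(Weather=cloudy, Traffic ∈ {light, heavy}) = 0.050 + 0.055 = 0.105.
P(Weather=cloudy | Traffic ∈ {light, heavy}) = 0.105/0.480 = 0.2188.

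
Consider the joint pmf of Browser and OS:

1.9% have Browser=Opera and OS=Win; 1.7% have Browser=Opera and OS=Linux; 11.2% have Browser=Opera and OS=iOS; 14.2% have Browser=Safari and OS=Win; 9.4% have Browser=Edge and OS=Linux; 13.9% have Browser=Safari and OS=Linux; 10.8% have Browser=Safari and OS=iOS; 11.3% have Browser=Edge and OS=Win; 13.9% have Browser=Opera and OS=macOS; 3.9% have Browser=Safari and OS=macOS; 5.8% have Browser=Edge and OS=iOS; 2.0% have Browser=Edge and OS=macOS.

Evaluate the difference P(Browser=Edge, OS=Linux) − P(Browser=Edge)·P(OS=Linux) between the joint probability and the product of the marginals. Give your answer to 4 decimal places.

P(Browser=Edge) = 0.113 + 0.020 + 0.094 + 0.058 = 0.285.
P(OS=Linux) = 0.139 + 0.094 + 0.017 = 0.250.
P(Browser=Edge, OS=Linux) − P(Browser=Edge)P(OS=Linux) = 0.094 − 0.285×0.250 = 0.0228.

0.0228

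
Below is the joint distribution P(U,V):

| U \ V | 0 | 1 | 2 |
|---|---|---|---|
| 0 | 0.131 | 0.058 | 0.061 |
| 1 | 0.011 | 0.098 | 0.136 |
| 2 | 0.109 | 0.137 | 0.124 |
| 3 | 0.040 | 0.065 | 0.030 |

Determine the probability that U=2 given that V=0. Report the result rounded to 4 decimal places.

0.3746

P(V=0) = 0.131 + 0.011 + 0.109 + 0.040 = 0.291.
P(U=2 | V=0) = 0.109/0.291 = 0.3746.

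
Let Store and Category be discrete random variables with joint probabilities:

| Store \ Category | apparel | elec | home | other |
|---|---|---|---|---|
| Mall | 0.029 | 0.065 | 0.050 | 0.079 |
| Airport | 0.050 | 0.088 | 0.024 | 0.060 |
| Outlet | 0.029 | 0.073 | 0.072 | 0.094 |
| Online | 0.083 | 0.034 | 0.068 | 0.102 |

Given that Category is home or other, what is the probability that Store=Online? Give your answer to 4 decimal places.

P(Category=home) = 0.050 + 0.024 + 0.072 + 0.068 = 0.214.
P(Category=other) = 0.079 + 0.060 + 0.094 + 0.102 = 0.335.
P(Category ∈ {home, other}) = 0.214 + 0.335 = 0.549; P(Store=Online, Category ∈ {home, other}) = 0.068 + 0.102 = 0.170.
P(Store=Online | Category ∈ {home, other}) = 0.170/0.549 = 0.3097.

0.3097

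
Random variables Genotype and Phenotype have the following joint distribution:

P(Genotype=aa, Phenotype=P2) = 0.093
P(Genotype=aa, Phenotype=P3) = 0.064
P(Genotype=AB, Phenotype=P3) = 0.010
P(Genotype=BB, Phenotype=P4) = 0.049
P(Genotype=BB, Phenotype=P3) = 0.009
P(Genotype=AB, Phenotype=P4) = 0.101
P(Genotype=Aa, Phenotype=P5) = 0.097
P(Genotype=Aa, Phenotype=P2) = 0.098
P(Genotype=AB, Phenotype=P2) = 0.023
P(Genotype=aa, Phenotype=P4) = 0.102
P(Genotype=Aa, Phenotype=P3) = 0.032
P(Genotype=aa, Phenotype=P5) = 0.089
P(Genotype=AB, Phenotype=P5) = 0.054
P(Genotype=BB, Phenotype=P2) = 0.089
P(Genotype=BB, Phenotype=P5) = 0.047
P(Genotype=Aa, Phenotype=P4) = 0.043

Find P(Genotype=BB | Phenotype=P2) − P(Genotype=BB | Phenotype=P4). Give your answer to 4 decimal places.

0.1276

P(Phenotype=P2) = 0.098 + 0.093 + 0.023 + 0.089 = 0.303; P(Genotype=BB | Phenotype=P2) = 0.089/0.303 = 0.29373.
P(Phenotype=P4) = 0.043 + 0.102 + 0.101 + 0.049 = 0.295; P(Genotype=BB | Phenotype=P4) = 0.049/0.295 = 0.16610.
Difference = 0.1276.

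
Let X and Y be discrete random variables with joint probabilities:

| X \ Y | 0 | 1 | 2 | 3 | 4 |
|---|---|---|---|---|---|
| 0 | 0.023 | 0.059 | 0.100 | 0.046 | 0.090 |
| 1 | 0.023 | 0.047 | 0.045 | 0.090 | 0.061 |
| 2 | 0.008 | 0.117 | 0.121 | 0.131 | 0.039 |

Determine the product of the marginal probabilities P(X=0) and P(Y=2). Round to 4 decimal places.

P(X=0) = 0.023 + 0.059 + 0.100 + 0.046 + 0.090 = 0.318.
P(Y=2) = 0.100 + 0.045 + 0.121 = 0.266.
Product: 0.318 × 0.266 = 0.0846.

0.0846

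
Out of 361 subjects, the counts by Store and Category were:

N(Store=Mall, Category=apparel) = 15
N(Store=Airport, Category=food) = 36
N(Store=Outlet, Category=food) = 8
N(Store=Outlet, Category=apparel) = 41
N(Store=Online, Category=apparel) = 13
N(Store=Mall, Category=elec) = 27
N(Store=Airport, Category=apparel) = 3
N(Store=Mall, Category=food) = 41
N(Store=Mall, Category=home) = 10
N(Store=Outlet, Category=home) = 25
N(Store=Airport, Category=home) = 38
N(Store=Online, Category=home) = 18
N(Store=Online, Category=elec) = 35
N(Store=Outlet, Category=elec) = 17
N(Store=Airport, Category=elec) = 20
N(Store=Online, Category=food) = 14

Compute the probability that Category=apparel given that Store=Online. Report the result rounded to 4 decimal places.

Total with Store=Online: 14 + 13 + 35 + 18 = 80.
P(Category=apparel | Store=Online) = 13/80 = 0.1625.

0.1625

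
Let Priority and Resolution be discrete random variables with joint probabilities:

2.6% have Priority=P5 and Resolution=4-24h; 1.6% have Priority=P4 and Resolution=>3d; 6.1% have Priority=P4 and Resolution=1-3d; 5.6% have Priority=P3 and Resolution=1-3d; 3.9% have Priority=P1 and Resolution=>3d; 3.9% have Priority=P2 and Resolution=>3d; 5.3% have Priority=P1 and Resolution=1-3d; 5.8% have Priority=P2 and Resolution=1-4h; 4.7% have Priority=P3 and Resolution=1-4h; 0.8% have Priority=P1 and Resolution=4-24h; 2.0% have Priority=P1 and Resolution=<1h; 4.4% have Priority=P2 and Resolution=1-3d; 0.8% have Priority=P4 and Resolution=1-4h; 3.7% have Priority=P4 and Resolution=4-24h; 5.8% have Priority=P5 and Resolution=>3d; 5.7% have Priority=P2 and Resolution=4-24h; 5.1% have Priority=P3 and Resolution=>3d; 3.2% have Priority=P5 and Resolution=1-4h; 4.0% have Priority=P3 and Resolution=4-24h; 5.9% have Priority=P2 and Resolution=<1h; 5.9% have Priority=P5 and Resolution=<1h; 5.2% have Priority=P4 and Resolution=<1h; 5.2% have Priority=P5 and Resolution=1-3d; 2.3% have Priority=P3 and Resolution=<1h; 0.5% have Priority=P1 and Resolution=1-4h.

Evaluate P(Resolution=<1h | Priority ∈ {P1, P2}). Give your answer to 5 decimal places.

P(Priority=P1) = 0.020 + 0.005 + 0.008 + 0.053 + 0.039 = 0.125.
P(Priority=P2) = 0.059 + 0.058 + 0.057 + 0.044 + 0.039 = 0.257.
P(Priority ∈ {P1, P2}) = 0.125 + 0.257 = 0.382; P(Resolution=<1h, Priority ∈ {P1, P2}) = 0.020 + 0.059 = 0.079.
P(Resolution=<1h | Priority ∈ {P1, P2}) = 0.079/0.382 = 0.20681.

0.20681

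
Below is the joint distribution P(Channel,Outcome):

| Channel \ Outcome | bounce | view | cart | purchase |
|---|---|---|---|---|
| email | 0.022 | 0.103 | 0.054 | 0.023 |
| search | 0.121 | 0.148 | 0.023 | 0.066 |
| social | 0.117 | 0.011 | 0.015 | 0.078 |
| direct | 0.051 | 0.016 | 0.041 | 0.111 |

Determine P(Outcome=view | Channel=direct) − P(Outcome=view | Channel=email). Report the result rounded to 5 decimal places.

-0.43684

P(Channel=direct) = 0.051 + 0.016 + 0.041 + 0.111 = 0.219; P(Outcome=view | Channel=direct) = 0.016/0.219 = 0.073059.
P(Channel=email) = 0.022 + 0.103 + 0.054 + 0.023 = 0.202; P(Outcome=view | Channel=email) = 0.103/0.202 = 0.509901.
Difference = -0.43684.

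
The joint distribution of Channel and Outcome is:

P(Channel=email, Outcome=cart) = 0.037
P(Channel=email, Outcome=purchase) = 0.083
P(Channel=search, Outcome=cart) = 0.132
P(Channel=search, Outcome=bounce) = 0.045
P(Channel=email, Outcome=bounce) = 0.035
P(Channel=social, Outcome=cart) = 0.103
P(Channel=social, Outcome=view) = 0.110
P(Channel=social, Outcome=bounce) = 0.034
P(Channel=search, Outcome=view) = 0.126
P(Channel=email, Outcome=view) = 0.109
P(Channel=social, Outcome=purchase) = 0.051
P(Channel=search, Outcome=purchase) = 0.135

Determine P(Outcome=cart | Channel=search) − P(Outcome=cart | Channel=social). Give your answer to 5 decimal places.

-0.04427

P(Channel=search) = 0.045 + 0.126 + 0.132 + 0.135 = 0.438; P(Outcome=cart | Channel=search) = 0.132/0.438 = 0.301370.
P(Channel=social) = 0.034 + 0.110 + 0.103 + 0.051 = 0.298; P(Outcome=cart | Channel=social) = 0.103/0.298 = 0.345638.
Difference = -0.04427.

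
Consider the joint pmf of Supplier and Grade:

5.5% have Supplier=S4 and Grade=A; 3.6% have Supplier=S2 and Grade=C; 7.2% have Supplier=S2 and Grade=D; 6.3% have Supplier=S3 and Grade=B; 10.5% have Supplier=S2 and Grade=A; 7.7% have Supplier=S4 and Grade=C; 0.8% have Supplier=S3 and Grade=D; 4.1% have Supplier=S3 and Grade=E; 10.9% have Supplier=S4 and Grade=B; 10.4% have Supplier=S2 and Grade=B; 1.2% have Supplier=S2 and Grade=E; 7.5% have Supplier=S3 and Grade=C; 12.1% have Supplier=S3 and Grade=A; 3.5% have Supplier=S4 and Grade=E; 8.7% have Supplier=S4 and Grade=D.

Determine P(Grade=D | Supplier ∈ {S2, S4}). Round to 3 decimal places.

P(Supplier=S2) = 0.105 + 0.104 + 0.036 + 0.072 + 0.012 = 0.329.
P(Supplier=S4) = 0.055 + 0.109 + 0.077 + 0.087 + 0.035 = 0.363.
P(Supplier ∈ {S2, S4}) = 0.329 + 0.363 = 0.692; P(Grade=D, Supplier ∈ {S2, S4}) = 0.072 + 0.087 = 0.159.
P(Grade=D | Supplier ∈ {S2, S4}) = 0.159/0.692 = 0.230.

0.230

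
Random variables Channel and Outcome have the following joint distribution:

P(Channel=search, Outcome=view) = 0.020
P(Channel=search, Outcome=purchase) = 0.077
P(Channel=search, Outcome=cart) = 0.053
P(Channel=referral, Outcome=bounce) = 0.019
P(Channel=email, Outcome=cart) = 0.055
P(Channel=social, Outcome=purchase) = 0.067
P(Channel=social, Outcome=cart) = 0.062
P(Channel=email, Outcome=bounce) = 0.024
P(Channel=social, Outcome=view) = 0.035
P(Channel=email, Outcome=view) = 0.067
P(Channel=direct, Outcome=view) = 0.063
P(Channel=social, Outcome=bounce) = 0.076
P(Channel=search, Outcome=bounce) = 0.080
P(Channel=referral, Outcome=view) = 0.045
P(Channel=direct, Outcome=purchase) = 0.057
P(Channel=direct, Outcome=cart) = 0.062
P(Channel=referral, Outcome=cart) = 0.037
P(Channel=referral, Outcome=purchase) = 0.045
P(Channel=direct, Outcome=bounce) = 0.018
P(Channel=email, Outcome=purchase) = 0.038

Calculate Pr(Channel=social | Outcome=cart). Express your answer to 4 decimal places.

P(Outcome=cart) = 0.055 + 0.053 + 0.062 + 0.062 + 0.037 = 0.269.
P(Channel=social | Outcome=cart) = 0.062/0.269 = 0.2305.

0.2305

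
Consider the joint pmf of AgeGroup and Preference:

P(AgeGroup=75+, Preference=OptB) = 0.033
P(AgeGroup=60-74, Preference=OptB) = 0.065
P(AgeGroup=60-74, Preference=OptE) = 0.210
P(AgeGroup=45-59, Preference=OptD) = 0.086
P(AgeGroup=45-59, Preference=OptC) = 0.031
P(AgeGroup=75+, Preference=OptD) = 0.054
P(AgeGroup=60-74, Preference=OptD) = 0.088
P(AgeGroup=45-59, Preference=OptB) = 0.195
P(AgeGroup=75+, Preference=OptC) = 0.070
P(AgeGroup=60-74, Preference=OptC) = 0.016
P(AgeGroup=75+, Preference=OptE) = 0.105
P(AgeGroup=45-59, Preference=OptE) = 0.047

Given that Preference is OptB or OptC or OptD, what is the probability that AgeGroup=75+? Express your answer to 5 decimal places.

0.24608

P(Preference=OptB) = 0.195 + 0.065 + 0.033 = 0.293.
P(Preference=OptC) = 0.031 + 0.016 + 0.070 = 0.117.
P(Preference=OptD) = 0.086 + 0.088 + 0.054 = 0.228.
P(Preference ∈ {OptB, OptC, OptD}) = 0.293 + 0.117 + 0.228 = 0.638; P(AgeGroup=75+, Preference ∈ {OptB, OptC, OptD}) = 0.033 + 0.070 + 0.054 = 0.157.
P(AgeGroup=75+ | Preference ∈ {OptB, OptC, OptD}) = 0.157/0.638 = 0.24608.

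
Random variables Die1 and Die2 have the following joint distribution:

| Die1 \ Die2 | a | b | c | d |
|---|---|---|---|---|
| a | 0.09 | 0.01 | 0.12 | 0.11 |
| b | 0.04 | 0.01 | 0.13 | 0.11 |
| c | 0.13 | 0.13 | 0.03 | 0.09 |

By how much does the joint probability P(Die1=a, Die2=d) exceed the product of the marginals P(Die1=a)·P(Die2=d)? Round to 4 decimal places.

P(Die1=a) = 0.09 + 0.01 + 0.12 + 0.11 = 0.33.
P(Die2=d) = 0.11 + 0.11 + 0.09 = 0.31.
P(Die1=a, Die2=d) − P(Die1=a)P(Die2=d) = 0.11 − 0.33×0.31 = 0.0077.

0.0077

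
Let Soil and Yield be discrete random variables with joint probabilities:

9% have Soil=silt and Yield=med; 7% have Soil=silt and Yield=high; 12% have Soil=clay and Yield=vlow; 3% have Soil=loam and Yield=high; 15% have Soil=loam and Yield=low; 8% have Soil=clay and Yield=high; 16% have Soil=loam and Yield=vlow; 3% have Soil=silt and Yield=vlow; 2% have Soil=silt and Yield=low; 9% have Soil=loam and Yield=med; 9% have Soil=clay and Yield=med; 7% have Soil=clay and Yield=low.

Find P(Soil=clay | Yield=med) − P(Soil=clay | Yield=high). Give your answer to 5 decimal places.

P(Yield=med) = 0.09 + 0.09 + 0.09 = 0.27; P(Soil=clay | Yield=med) = 0.09/0.27 = 0.333333.
P(Yield=high) = 0.03 + 0.08 + 0.07 = 0.18; P(Soil=clay | Yield=high) = 0.08/0.18 = 0.444444.
Difference = -0.11111.

-0.11111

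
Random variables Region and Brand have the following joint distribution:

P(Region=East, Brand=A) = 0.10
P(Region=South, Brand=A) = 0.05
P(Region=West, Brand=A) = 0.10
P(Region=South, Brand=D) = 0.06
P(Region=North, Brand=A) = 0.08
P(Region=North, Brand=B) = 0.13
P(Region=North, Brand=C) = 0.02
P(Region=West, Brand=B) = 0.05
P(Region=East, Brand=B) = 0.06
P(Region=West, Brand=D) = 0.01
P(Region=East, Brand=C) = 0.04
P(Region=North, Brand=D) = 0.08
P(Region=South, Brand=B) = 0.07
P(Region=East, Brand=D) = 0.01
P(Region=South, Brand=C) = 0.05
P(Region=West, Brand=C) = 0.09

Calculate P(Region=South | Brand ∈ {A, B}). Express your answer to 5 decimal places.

0.18750

P(Brand=A) = 0.08 + 0.05 + 0.10 + 0.10 = 0.33.
P(Brand=B) = 0.13 + 0.07 + 0.06 + 0.05 = 0.31.
P(Brand ∈ {A, B}) = 0.33 + 0.31 = 0.64; P(Region=South, Brand ∈ {A, B}) = 0.05 + 0.07 = 0.12.
P(Region=South | Brand ∈ {A, B}) = 0.12/0.64 = 0.18750.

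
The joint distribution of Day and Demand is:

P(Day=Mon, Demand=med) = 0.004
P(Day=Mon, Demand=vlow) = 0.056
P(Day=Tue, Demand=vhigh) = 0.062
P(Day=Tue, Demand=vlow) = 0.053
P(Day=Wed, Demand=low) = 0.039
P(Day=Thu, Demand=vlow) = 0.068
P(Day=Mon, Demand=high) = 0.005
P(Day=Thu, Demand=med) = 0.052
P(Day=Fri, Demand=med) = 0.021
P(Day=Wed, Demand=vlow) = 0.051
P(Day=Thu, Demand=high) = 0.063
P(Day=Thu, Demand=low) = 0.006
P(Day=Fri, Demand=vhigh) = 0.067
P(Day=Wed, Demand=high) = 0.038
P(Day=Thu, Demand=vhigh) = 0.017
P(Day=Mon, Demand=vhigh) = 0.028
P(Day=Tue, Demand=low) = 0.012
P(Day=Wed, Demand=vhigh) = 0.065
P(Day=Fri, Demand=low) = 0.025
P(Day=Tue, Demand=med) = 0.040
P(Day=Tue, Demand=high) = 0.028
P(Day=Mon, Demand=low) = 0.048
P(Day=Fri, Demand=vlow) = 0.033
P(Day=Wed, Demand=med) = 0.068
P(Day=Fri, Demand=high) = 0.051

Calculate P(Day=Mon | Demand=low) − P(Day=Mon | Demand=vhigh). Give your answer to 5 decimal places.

0.25208

P(Demand=low) = 0.048 + 0.012 + 0.039 + 0.006 + 0.025 = 0.130; P(Day=Mon | Demand=low) = 0.048/0.130 = 0.369231.
P(Demand=vhigh) = 0.028 + 0.062 + 0.065 + 0.017 + 0.067 = 0.239; P(Day=Mon | Demand=vhigh) = 0.028/0.239 = 0.117155.
Difference = 0.25208.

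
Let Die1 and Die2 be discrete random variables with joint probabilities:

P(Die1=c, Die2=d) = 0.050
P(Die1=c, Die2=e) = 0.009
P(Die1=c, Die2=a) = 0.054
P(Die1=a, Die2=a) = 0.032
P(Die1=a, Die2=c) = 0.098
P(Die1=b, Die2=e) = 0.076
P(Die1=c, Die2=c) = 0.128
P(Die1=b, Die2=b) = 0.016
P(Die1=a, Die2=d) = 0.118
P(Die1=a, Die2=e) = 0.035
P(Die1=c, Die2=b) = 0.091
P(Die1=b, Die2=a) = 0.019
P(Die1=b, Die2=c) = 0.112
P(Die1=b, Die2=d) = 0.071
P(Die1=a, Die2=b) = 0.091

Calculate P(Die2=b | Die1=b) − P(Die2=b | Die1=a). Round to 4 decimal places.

P(Die1=b) = 0.019 + 0.016 + 0.112 + 0.071 + 0.076 = 0.294; P(Die2=b | Die1=b) = 0.016/0.294 = 0.05442.
P(Die1=a) = 0.032 + 0.091 + 0.098 + 0.118 + 0.035 = 0.374; P(Die2=b | Die1=a) = 0.091/0.374 = 0.24332.
Difference = -0.1889.

-0.1889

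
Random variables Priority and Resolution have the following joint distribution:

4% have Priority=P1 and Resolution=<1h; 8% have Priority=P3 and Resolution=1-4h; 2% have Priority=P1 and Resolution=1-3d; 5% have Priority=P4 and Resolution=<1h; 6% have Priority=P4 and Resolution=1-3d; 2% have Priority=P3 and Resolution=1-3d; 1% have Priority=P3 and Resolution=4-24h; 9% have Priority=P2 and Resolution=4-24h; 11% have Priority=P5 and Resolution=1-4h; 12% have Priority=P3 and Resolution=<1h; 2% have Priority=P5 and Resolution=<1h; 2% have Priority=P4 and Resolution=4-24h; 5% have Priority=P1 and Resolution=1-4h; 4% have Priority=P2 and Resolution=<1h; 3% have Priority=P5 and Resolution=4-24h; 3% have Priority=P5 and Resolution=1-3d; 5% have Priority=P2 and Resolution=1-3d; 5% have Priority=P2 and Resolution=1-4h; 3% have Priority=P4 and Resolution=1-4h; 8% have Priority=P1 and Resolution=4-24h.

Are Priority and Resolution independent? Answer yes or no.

no

P(Priority=P3) = 0.23 and P(Resolution=<1h) = 0.27, so their product is 0.0621, but P(Priority=P3, Resolution=<1h) = 0.12. Since these differ, Priority and Resolution are not independent.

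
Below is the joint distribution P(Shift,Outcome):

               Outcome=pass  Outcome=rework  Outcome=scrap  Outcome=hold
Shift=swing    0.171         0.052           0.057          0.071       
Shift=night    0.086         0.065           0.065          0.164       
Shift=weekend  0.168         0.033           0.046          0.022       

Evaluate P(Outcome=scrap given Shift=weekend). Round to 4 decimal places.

P(Shift=weekend) = 0.168 + 0.033 + 0.046 + 0.022 = 0.269.
P(Outcome=scrap | Shift=weekend) = 0.046/0.269 = 0.1710.

0.1710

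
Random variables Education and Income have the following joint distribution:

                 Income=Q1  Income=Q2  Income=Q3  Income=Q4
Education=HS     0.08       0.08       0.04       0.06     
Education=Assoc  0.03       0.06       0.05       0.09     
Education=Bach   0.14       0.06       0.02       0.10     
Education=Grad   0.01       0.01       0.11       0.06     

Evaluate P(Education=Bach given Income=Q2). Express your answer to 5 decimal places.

0.28571

P(Income=Q2) = 0.08 + 0.06 + 0.06 + 0.01 = 0.21.
P(Education=Bach | Income=Q2) = 0.06/0.21 = 0.28571.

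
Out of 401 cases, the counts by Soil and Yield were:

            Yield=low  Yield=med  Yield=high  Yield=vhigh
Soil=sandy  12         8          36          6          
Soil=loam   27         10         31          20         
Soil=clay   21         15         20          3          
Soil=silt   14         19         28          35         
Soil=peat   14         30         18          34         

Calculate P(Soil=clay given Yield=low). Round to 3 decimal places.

0.239

Total with Yield=low: 12 + 27 + 21 + 14 + 14 = 88.
P(Soil=clay | Yield=low) = 21/88 = 0.239.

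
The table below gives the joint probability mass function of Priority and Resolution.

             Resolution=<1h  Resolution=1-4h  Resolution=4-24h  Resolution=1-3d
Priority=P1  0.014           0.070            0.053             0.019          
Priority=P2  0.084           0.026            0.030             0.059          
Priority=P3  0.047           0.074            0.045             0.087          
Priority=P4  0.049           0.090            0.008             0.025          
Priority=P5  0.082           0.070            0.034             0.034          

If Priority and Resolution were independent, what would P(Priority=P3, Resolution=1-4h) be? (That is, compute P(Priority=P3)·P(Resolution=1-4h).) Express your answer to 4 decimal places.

P(Priority=P3) = 0.047 + 0.074 + 0.045 + 0.087 = 0.253.
P(Resolution=1-4h) = 0.070 + 0.026 + 0.074 + 0.090 + 0.070 = 0.330.
Product: 0.253 × 0.330 = 0.0835.

0.0835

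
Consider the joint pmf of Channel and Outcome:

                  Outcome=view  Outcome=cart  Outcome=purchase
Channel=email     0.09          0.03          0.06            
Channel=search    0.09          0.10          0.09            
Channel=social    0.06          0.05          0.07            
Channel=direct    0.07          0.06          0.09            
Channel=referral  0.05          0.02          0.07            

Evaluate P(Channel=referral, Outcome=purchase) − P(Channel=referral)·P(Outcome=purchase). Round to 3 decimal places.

P(Channel=referral) = 0.05 + 0.02 + 0.07 = 0.14.
P(Outcome=purchase) = 0.06 + 0.09 + 0.07 + 0.09 + 0.07 = 0.38.
P(Channel=referral, Outcome=purchase) − P(Channel=referral)P(Outcome=purchase) = 0.07 − 0.14×0.38 = 0.017.

0.017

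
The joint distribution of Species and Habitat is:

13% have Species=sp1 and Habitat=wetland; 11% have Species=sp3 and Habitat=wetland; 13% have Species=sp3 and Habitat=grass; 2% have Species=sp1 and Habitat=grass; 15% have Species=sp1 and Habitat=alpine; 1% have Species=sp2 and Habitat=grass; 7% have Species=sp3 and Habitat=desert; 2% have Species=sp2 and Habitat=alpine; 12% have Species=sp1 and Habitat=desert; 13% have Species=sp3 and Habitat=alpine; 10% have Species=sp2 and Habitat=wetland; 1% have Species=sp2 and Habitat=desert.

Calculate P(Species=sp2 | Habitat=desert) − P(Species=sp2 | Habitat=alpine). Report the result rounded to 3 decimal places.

P(Habitat=desert) = 0.12 + 0.01 + 0.07 = 0.20; P(Species=sp2 | Habitat=desert) = 0.01/0.20 = 0.0500.
P(Habitat=alpine) = 0.15 + 0.02 + 0.13 = 0.30; P(Species=sp2 | Habitat=alpine) = 0.02/0.30 = 0.0667.
Difference = -0.017.

-0.017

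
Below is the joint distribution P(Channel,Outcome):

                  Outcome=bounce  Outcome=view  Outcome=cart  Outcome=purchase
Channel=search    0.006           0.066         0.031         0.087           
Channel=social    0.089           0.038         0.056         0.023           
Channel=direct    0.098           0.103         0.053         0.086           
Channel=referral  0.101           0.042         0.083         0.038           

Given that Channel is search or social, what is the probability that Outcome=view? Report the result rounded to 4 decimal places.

0.2626

P(Channel=search) = 0.006 + 0.066 + 0.031 + 0.087 = 0.190.
P(Channel=social) = 0.089 + 0.038 + 0.056 + 0.023 = 0.206.
P(Channel ∈ {search, social}) = 0.190 + 0.206 = 0.396; P(Outcome=view, Channel ∈ {search, social}) = 0.066 + 0.038 = 0.104.
P(Outcome=view | Channel ∈ {search, social}) = 0.104/0.396 = 0.2626.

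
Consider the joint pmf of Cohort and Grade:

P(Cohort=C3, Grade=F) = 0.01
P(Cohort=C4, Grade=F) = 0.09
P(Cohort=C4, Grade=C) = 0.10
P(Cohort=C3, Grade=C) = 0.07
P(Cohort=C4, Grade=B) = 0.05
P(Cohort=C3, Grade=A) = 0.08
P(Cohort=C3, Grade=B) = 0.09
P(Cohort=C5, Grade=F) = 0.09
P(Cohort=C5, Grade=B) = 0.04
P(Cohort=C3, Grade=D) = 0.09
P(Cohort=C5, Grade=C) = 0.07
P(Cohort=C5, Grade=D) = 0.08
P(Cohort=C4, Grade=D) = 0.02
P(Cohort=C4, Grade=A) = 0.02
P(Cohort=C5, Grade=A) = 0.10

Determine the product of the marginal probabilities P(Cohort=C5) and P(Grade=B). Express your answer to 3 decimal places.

P(Cohort=C5) = 0.10 + 0.04 + 0.07 + 0.08 + 0.09 = 0.38.
P(Grade=B) = 0.09 + 0.05 + 0.04 = 0.18.
Product: 0.38 × 0.18 = 0.068.

0.068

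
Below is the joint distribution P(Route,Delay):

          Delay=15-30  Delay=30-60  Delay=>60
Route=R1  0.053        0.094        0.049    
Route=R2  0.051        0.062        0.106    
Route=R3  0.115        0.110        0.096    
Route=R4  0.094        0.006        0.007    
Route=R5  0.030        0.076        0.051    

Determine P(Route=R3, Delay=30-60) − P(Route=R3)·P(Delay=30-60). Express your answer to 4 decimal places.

-0.0017

P(Route=R3) = 0.115 + 0.110 + 0.096 = 0.321.
P(Delay=30-60) = 0.094 + 0.062 + 0.110 + 0.006 + 0.076 = 0.348.
P(Route=R3, Delay=30-60) − P(Route=R3)P(Delay=30-60) = 0.110 − 0.321×0.348 = -0.0017.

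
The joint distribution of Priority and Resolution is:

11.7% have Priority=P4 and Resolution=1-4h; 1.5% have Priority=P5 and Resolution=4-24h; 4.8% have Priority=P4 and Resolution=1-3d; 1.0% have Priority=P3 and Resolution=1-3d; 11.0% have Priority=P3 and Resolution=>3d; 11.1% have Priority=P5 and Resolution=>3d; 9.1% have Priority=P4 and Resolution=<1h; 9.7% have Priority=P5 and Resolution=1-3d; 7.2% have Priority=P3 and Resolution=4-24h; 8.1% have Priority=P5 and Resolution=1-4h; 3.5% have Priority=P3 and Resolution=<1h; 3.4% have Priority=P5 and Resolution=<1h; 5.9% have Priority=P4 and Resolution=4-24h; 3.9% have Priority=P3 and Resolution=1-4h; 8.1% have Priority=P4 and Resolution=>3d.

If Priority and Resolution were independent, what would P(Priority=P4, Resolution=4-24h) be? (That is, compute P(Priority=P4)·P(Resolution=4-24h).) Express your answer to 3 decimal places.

0.058

P(Priority=P4) = 0.091 + 0.117 + 0.059 + 0.048 + 0.081 = 0.396.
P(Resolution=4-24h) = 0.072 + 0.059 + 0.015 = 0.146.
Product: 0.396 × 0.146 = 0.058.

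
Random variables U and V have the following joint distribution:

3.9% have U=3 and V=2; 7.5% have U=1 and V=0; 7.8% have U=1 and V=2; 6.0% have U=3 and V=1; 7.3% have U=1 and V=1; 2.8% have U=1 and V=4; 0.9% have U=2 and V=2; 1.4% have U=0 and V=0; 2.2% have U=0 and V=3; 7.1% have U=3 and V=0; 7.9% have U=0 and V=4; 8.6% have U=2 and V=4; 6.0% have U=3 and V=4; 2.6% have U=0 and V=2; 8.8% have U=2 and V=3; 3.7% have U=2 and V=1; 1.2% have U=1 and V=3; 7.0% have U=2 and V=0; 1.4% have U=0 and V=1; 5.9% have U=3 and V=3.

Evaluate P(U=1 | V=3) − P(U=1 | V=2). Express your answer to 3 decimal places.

P(V=3) = 0.022 + 0.012 + 0.088 + 0.059 = 0.181; P(U=1 | V=3) = 0.012/0.181 = 0.0663.
P(V=2) = 0.026 + 0.078 + 0.009 + 0.039 = 0.152; P(U=1 | V=2) = 0.078/0.152 = 0.5132.
Difference = -0.447.

-0.447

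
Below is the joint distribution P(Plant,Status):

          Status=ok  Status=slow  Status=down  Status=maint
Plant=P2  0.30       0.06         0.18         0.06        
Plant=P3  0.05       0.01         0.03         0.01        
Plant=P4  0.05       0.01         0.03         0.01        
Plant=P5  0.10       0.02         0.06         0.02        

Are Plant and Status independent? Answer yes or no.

yes

Every cell satisfies P(Plant,Status) = P(Plant)·P(Status). For instance P(Plant=P4) = 0.10, P(Status=slow) = 0.10, and 0.10×0.10 = 0.01 matches the joint entry. So Plant and Status are independent.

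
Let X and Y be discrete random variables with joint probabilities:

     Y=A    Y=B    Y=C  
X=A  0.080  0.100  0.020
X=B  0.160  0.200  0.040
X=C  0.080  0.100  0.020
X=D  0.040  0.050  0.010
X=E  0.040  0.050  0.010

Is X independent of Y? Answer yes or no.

Every cell satisfies P(X,Y) = P(X)·P(Y). For instance P(X=B) = 0.400, P(Y=A) = 0.400, and 0.400×0.400 = 0.160 matches the joint entry. So X and Y are independent.

yes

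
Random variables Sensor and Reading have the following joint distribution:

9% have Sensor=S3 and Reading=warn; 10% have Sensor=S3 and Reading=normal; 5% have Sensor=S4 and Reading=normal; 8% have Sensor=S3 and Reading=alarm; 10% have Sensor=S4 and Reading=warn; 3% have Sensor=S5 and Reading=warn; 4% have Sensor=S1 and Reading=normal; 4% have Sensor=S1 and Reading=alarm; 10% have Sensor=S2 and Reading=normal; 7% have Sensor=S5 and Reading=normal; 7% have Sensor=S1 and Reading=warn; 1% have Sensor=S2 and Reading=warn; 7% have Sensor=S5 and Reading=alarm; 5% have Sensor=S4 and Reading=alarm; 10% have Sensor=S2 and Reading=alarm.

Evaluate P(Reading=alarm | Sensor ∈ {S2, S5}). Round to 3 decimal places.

0.447

P(Sensor=S2) = 0.10 + 0.01 + 0.10 = 0.21.
P(Sensor=S5) = 0.07 + 0.03 + 0.07 = 0.17.
P(Sensor ∈ {S2, S5}) = 0.21 + 0.17 = 0.38; P(Reading=alarm, Sensor ∈ {S2, S5}) = 0.10 + 0.07 = 0.17.
P(Reading=alarm | Sensor ∈ {S2, S5}) = 0.17/0.38 = 0.447.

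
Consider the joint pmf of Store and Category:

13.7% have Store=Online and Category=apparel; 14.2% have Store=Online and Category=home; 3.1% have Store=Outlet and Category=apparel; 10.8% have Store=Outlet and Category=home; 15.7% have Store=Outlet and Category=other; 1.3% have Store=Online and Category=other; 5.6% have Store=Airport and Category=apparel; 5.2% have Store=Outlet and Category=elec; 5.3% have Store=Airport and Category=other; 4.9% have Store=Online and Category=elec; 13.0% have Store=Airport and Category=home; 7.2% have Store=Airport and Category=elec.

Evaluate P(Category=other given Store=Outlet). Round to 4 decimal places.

0.4511

P(Store=Outlet) = 0.031 + 0.052 + 0.108 + 0.157 = 0.348.
P(Category=other | Store=Outlet) = 0.157/0.348 = 0.4511.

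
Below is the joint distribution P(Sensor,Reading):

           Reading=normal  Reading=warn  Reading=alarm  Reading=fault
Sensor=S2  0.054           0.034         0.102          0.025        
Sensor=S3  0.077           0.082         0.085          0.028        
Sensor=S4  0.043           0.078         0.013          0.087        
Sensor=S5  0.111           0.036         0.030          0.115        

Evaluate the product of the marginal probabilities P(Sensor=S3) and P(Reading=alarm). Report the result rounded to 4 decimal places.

P(Sensor=S3) = 0.077 + 0.082 + 0.085 + 0.028 = 0.272.
P(Reading=alarm) = 0.102 + 0.085 + 0.013 + 0.030 = 0.230.
Product: 0.272 × 0.230 = 0.0626.

0.0626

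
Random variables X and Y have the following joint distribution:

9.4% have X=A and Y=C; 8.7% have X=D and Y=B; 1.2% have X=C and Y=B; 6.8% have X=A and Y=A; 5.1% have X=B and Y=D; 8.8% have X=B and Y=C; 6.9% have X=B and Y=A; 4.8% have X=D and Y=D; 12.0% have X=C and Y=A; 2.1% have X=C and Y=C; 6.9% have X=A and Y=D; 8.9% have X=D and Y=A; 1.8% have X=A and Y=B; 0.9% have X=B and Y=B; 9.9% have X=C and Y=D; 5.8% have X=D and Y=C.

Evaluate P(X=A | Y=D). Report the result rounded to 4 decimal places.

P(Y=D) = 0.069 + 0.051 + 0.099 + 0.048 = 0.267.
P(X=A | Y=D) = 0.069/0.267 = 0.2584.

0.2584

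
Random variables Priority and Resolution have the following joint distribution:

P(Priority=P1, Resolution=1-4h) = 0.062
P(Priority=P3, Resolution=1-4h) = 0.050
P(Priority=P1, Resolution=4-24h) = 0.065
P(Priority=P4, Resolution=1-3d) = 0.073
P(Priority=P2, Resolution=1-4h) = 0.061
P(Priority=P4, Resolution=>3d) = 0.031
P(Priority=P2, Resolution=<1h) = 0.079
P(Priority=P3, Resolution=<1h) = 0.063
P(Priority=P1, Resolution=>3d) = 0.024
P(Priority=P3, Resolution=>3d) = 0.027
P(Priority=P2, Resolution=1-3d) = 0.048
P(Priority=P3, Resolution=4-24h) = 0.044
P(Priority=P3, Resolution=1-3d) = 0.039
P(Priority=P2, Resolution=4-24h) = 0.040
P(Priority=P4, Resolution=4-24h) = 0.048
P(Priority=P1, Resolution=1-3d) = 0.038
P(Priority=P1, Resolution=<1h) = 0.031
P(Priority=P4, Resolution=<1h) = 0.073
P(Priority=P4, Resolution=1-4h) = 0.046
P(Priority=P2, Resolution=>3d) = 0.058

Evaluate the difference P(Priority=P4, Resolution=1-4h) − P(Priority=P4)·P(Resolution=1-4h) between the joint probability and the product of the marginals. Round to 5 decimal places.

-0.01335

P(Priority=P4) = 0.073 + 0.046 + 0.048 + 0.073 + 0.031 = 0.271.
P(Resolution=1-4h) = 0.062 + 0.061 + 0.050 + 0.046 = 0.219.
P(Priority=P4, Resolution=1-4h) − P(Priority=P4)P(Resolution=1-4h) = 0.046 − 0.271×0.219 = -0.01335.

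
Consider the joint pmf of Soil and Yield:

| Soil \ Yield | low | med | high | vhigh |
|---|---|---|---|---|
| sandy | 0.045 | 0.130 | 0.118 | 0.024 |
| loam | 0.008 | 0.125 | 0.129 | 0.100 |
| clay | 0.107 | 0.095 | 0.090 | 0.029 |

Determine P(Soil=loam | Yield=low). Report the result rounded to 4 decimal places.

0.0500

P(Yield=low) = 0.045 + 0.008 + 0.107 = 0.160.
P(Soil=loam | Yield=low) = 0.008/0.160 = 0.0500.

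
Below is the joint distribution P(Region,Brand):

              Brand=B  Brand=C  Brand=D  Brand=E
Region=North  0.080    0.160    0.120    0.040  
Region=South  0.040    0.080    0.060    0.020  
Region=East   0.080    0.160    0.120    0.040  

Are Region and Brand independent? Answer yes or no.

Every cell satisfies P(Region,Brand) = P(Region)·P(Brand). For instance P(Region=East) = 0.400, P(Brand=B) = 0.200, and 0.400×0.200 = 0.080 matches the joint entry. So Region and Brand are independent.

yes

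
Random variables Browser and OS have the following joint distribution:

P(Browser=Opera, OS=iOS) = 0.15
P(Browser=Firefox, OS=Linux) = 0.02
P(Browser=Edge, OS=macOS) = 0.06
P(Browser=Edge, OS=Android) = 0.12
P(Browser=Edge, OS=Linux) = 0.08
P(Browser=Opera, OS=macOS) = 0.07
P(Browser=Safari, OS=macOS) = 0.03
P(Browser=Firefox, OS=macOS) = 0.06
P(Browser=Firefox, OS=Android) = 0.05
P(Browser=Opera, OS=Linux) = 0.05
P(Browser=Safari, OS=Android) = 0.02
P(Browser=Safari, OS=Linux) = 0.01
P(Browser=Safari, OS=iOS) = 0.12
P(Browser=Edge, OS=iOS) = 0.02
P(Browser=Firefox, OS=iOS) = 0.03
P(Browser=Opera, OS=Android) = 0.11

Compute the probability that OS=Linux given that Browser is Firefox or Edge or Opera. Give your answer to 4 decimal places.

P(Browser=Firefox) = 0.06 + 0.02 + 0.03 + 0.05 = 0.16.
P(Browser=Edge) = 0.06 + 0.08 + 0.02 + 0.12 = 0.28.
P(Browser=Opera) = 0.07 + 0.05 + 0.15 + 0.11 = 0.38.
P(Browser ∈ {Firefox, Edge, Opera}) = 0.16 + 0.28 + 0.38 = 0.82; P(OS=Linux, Browser ∈ {Firefox, Edge, Opera}) = 0.02 + 0.08 + 0.05 = 0.15.
P(OS=Linux | Browser ∈ {Firefox, Edge, Opera}) = 0.15/0.82 = 0.1829.

0.1829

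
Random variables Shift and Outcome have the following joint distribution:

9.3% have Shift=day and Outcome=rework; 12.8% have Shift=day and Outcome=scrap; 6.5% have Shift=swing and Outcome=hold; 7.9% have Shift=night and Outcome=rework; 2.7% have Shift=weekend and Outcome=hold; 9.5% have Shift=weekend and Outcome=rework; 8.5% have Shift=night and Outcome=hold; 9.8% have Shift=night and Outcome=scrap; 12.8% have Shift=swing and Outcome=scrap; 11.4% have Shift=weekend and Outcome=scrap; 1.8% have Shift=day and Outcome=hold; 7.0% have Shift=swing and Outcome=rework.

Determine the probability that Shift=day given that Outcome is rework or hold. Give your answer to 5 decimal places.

P(Outcome=rework) = 0.093 + 0.070 + 0.079 + 0.095 = 0.337.
P(Outcome=hold) = 0.018 + 0.065 + 0.085 + 0.027 = 0.195.
P(Outcome ∈ {rework, hold}) = 0.337 + 0.195 = 0.532; P(Shift=day, Outcome ∈ {rework, hold}) = 0.093 + 0.018 = 0.111.
P(Shift=day | Outcome ∈ {rework, hold}) = 0.111/0.532 = 0.20865.

0.20865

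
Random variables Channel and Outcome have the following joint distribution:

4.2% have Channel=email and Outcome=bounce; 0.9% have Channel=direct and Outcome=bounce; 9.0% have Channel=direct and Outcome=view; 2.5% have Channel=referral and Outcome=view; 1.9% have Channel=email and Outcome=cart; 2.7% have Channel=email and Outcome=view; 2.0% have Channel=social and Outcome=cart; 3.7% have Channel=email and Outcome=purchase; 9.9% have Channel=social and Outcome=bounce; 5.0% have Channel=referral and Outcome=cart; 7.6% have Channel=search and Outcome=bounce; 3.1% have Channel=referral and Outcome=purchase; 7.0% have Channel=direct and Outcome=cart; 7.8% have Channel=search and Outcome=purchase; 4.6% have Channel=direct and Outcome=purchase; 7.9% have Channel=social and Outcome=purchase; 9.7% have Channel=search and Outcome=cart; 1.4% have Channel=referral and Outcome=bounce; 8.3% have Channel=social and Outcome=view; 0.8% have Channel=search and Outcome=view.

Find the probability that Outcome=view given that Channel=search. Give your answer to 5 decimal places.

0.03089

P(Channel=search) = 0.076 + 0.008 + 0.097 + 0.078 = 0.259.
P(Outcome=view | Channel=search) = 0.008/0.259 = 0.03089.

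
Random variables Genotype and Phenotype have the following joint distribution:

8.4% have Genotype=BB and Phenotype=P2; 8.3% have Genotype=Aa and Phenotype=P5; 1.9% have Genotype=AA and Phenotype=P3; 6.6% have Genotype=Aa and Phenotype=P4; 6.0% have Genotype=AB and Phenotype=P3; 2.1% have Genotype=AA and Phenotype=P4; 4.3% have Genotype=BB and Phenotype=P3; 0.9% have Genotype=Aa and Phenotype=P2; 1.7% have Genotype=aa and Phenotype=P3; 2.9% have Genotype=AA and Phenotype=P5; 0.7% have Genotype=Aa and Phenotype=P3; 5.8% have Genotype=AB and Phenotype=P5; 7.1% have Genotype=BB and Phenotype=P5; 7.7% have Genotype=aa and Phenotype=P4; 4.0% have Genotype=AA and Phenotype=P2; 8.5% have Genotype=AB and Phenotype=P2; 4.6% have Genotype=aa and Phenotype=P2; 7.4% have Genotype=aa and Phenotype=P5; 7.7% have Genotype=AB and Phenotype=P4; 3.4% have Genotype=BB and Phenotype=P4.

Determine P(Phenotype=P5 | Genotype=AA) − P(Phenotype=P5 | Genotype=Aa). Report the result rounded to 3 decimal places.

-0.237

P(Genotype=AA) = 0.040 + 0.019 + 0.021 + 0.029 = 0.109; P(Phenotype=P5 | Genotype=AA) = 0.029/0.109 = 0.2661.
P(Genotype=Aa) = 0.009 + 0.007 + 0.066 + 0.083 = 0.165; P(Phenotype=P5 | Genotype=Aa) = 0.083/0.165 = 0.5030.
Difference = -0.237.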